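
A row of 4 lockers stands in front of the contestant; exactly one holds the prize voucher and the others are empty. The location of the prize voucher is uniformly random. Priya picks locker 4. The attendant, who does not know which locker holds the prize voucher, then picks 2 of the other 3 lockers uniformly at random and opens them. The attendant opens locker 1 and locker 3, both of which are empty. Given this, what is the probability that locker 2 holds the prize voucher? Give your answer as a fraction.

1/2

Apply Bayes' rule, conditioning on where the prize voucher actually is.
If it is in either of lockers 1 and 3 (prior 1/4 each): that locker was opened and seen not to hold the prize — ruled out; weight (1/4)·0 = 0 each.
If it is in either of lockers 2 and 4 (prior 1/4 each): the attendant picks exactly this set with probability 1/3 regardless, and none is the prize; weight (1/4)·(1/3) = 1/12 each.
The weights sum to 1/6.
So P(the prize voucher in locker 2 | the attendant opened locker 1 and locker 3) = (1/12) / (1/6) = 1/2.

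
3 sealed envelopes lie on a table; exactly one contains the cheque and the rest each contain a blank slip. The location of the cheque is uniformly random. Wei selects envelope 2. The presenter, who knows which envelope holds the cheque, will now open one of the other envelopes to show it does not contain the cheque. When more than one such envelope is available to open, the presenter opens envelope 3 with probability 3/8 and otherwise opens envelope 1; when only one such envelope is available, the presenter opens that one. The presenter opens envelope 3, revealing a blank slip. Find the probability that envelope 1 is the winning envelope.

8/11

Consider each possible location of the cheque in turn.
If it is in envelope 1 (prior 1/3): only envelope 3 is available, probability 1; weight (1/3)·1 = 1/3.
If it is in envelope 2 (prior 1/3): envelope 3 is available, opened with probability 3/8; weight (1/3)·(3/8) = 1/8.
If it is in envelope 3 (prior 1/3): the presenter opened envelope 3, so this case is ruled out; weight (1/3)·0 = 0.
The weights sum to 11/24.
So P(the cheque in envelope 1 | the presenter opened envelope 3) = (1/3) / (11/24) = 8/11.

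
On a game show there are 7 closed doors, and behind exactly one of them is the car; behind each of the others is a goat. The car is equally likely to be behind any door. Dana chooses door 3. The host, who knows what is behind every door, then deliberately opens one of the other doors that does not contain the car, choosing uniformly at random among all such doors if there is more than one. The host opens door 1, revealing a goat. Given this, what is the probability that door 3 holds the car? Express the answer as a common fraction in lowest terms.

1/7

Consider each possible location of the car in turn.
If it is behind door 1 (prior 1/7): the host opened door 1, so this case is ruled out; weight (1/7)·0 = 0.
If it is behind any of doors 2, 4, 5, 6, and 7 (prior 1/7 each): the host has 5 equally likely choices, so probability 1/5; weight (1/7)·(1/5) = 1/35 each.
If it is behind door 3 (prior 1/7): the host has 6 equally likely choices, so probability 1/6; weight (1/7)·(1/6) = 1/42.
The weights sum to 1/6.
So P(the car behind door 3 | the host opened door 1) = (1/42) / (1/6) = 1/7.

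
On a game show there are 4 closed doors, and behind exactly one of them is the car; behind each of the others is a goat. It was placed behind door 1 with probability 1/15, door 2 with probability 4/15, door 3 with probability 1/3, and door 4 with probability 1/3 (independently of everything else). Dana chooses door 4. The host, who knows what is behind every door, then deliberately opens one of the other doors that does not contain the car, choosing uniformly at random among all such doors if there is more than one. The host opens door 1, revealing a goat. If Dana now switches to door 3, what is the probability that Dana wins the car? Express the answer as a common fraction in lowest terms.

15/37

Consider each possible location of the car in turn.
If it is behind door 1 (prior 1/15): the host opened door 1, so this case is ruled out; weight (1/15)·0 = 0.
If it is behind door 2 (prior 4/15): the host has 2 equally likely choices, so probability 1/2; weight (4/15)·(1/2) = 2/15.
If it is behind door 3 (prior 1/3): the host has 2 equally likely choices, so probability 1/2; weight (1/3)·(1/2) = 1/6.
If it is behind door 4 (prior 1/3): the host has 3 equally likely choices, so probability 1/3; weight (1/3)·(1/3) = 1/9.
The weights sum to 37/90.
So P(the car behind door 3 | the host opened door 1) = (1/6) / (37/90) = 15/37.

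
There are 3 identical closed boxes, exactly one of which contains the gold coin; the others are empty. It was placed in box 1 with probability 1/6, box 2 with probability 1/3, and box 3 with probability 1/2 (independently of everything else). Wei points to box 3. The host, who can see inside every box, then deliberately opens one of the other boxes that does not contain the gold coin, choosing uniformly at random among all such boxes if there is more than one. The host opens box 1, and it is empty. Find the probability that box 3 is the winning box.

Consider each possible location of the gold coin in turn.
If it is in box 1 (prior 1/6): the host opened box 1, so this case is ruled out; weight (1/6)·0 = 0.
If it is in box 2 (prior 1/3): the host has no choice, probability 1; weight (1/3)·1 = 1/3.
If it is in box 3 (prior 1/2): the host has 2 equally likely choices, so probability 1/2; weight (1/2)·(1/2) = 1/4.
The weights sum to 7/12.
So P(the gold coin in box 3 | the host opened box 1) = (1/4) / (7/12) = 3/7.

3/7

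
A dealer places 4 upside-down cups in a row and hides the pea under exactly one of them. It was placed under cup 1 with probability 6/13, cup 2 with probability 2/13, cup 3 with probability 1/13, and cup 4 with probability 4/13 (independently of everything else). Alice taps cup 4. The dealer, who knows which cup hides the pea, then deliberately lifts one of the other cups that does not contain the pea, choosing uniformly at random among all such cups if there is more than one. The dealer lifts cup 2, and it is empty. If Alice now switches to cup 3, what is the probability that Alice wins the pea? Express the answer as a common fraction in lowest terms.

Consider each possible location of the pea in turn.
If it is under cup 1 (prior 6/13): the dealer has 2 equally likely choices, so probability 1/2; weight (6/13)·(1/2) = 3/13.
If it is under cup 2 (prior 2/13): the dealer opened cup 2, so this case is ruled out; weight (2/13)·0 = 0.
If it is under cup 3 (prior 1/13): the dealer has 2 equally likely choices, so probability 1/2; weight (1/13)·(1/2) = 1/26.
If it is under cup 4 (prior 4/13): the dealer has 3 equally likely choices, so probability 1/3; weight (4/13)·(1/3) = 4/39.
The weights sum to 29/78.
So P(the pea under cup 3 | the dealer opened cup 2) = (1/26) / (29/78) = 3/29.

3/29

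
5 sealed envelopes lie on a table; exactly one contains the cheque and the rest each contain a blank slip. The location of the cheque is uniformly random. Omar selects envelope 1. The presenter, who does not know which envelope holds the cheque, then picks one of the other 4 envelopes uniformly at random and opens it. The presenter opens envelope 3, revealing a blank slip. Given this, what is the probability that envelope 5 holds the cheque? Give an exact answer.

Consider each possible location of the cheque in turn.
If it is in any of envelopes 1, 2, 4, and 5 (prior 1/5 each): the presenter picks envelope 3 with probability 1/4 regardless, and it is not the prize; weight (1/5)·(1/4) = 1/20 each.
If it is in envelope 3 (prior 1/5): the presenter opened envelope 3, so this case is ruled out; weight (1/5)·0 = 0.
The weights sum to 1/5.
So P(the cheque in envelope 5 | the presenter opened envelope 3) = (1/20) / (1/5) = 1/4.

1/4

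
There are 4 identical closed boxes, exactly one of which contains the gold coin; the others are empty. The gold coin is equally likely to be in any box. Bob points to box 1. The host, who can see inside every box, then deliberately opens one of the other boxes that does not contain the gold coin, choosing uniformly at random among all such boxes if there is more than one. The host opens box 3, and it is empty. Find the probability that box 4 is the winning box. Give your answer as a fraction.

Apply Bayes' rule, conditioning on where the gold coin actually is.
If it is in box 1 (prior 1/4): the host has 3 equally likely choices, so probability 1/3; weight (1/4)·(1/3) = 1/12.
If it is in either of boxes 2 and 4 (prior 1/4 each): the host has 2 equally likely choices, so probability 1/2; weight (1/4)·(1/2) = 1/8 each.
If it is in box 3 (prior 1/4): the host opened box 3, so this case is ruled out; weight (1/4)·0 = 0.
The weights sum to 1/3.
So P(the gold coin in box 4 | the host opened box 3) = (1/8) / (1/3) = 3/8.

3/8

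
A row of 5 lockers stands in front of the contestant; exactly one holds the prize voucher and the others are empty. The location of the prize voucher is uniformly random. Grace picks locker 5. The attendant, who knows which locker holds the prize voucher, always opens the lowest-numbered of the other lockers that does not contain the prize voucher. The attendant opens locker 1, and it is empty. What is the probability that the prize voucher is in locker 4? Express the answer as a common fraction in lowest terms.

Apply Bayes' rule, conditioning on where the prize voucher actually is.
If it is in locker 1 (prior 1/5): the attendant opened locker 1, so this case is ruled out; weight (1/5)·0 = 0.
If it is in any of lockers 2, 3, 4, and 5 (prior 1/5 each): locker 1 is the lowest-numbered option available, probability 1; weight (1/5)·1 = 1/5 each.
The weights sum to 4/5.
So P(the prize voucher in locker 4 | the attendant opened locker 1) = (1/5) / (4/5) = 1/4.

1/4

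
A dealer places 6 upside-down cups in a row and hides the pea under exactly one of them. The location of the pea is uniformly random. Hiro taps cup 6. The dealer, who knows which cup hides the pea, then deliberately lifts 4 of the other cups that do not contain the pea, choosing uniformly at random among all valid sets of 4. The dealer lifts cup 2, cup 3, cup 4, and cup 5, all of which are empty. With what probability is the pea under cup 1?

5/6

Apply Bayes' rule, conditioning on where the pea actually is.
If it is under cup 1 (prior 1/6): the dealer has no choice, probability 1; weight (1/6)·1 = 1/6.
If it is under any of cups 2, 3, 4, and 5 (prior 1/6 each): that cup was opened and seen not to hold the prize — ruled out; weight (1/6)·0 = 0 each.
If it is under cup 6 (prior 1/6): the dealer has 5 equally likely choices, so probability 1/5; weight (1/6)·(1/5) = 1/30.
The weights sum to 1/5.
So P(the pea under cup 1 | the dealer opened cup 2, cup 3, cup 4, and cup 5) = (1/6) / (1/5) = 5/6.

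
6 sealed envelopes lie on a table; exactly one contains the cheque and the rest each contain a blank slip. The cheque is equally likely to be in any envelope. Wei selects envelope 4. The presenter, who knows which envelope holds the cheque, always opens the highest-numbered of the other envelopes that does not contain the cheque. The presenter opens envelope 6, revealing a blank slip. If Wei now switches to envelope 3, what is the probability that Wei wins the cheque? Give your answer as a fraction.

Apply Bayes' rule, conditioning on where the cheque actually is.
If it is in any of envelopes 1, 2, 3, 4, and 5 (prior 1/6 each): envelope 6 is the highest-numbered option available, probability 1; weight (1/6)·1 = 1/6 each.
If it is in envelope 6 (prior 1/6): the presenter opened envelope 6, so this case is ruled out; weight (1/6)·0 = 0.
The weights sum to 5/6.
So P(the cheque in envelope 3 | the presenter opened envelope 6) = (1/6) / (5/6) = 1/5.

1/5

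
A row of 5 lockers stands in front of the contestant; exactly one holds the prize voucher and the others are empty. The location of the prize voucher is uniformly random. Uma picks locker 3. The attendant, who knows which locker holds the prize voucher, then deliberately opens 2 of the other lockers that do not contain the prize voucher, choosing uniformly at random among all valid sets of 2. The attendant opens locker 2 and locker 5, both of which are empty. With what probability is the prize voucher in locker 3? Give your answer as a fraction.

Condition on the true location of the prize voucher.
If it is in either of lockers 1 and 4 (prior 1/5 each): the attendant has 3 equally likely choices, so probability 1/3; weight (1/5)·(1/3) = 1/15 each.
If it is in either of lockers 2 and 5 (prior 1/5 each): that locker was opened and seen not to hold the prize — ruled out; weight (1/5)·0 = 0 each.
If it is in locker 3 (prior 1/5): the attendant has 6 equally likely choices, so probability 1/6; weight (1/5)·(1/6) = 1/30.
The weights sum to 1/6.
So P(the prize voucher in locker 3 | the attendant opened locker 2 and locker 5) = (1/30) / (1/6) = 1/5.

1/5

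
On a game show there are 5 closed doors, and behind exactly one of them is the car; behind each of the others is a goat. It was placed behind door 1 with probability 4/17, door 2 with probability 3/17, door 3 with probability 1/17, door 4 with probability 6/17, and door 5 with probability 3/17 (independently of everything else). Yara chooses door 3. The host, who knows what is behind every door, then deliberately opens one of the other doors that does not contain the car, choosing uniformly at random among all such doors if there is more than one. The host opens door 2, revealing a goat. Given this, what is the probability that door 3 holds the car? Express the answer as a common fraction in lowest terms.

3/55

Condition on the true location of the car.
If it is behind door 1 (prior 4/17): the host has 3 equally likely choices, so probability 1/3; weight (4/17)·(1/3) = 4/51.
If it is behind door 2 (prior 3/17): the host opened door 2, so this case is ruled out; weight (3/17)·0 = 0.
If it is behind door 3 (prior 1/17): the host has 4 equally likely choices, so probability 1/4; weight (1/17)·(1/4) = 1/68.
If it is behind door 4 (prior 6/17): the host has 3 equally likely choices, so probability 1/3; weight (6/17)·(1/3) = 2/17.
If it is behind door 5 (prior 3/17): the host has 3 equally likely choices, so probability 1/3; weight (3/17)·(1/3) = 1/17.
The weights sum to 55/204.
So P(the car behind door 3 | the host opened door 2) = (1/68) / (55/204) = 3/55.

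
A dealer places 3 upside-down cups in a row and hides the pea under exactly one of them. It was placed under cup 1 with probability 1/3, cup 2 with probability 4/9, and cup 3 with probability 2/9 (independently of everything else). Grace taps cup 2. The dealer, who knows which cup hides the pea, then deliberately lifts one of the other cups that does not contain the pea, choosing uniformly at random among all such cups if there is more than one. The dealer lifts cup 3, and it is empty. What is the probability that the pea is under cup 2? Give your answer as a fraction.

2/5

Condition on the true location of the pea.
If it is under cup 1 (prior 1/3): the dealer has no choice, probability 1; weight (1/3)·1 = 1/3.
If it is under cup 2 (prior 4/9): the dealer has 2 equally likely choices, so probability 1/2; weight (4/9)·(1/2) = 2/9.
If it is under cup 3 (prior 2/9): the dealer opened cup 3, so this case is ruled out; weight (2/9)·0 = 0.
The weights sum to 5/9.
So P(the pea under cup 2 | the dealer opened cup 3) = (2/9) / (5/9) = 2/5.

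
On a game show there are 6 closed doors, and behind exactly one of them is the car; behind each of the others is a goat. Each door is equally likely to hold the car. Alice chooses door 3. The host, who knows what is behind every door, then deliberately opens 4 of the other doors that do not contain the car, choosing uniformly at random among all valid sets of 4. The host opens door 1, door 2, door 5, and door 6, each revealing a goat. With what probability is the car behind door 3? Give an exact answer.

Condition on the true location of the car.
If it is behind any of doors 1, 2, 5, and 6 (prior 1/6 each): that door was opened and seen not to hold the prize — ruled out; weight (1/6)·0 = 0 each.
If it is behind door 3 (prior 1/6): the host has 5 equally likely choices, so probability 1/5; weight (1/6)·(1/5) = 1/30.
If it is behind door 4 (prior 1/6): the host has no choice, probability 1; weight (1/6)·1 = 1/6.
The weights sum to 1/5.
So P(the car behind door 3 | the host opened door 1, door 2, door 5, and door 6) = (1/30) / (1/5) = 1/6.

1/6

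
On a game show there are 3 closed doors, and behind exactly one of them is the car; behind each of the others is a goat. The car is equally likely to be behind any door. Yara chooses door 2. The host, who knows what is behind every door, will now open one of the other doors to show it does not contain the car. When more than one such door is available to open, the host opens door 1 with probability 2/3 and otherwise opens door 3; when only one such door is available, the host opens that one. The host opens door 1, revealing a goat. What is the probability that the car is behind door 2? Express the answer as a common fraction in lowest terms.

Consider each possible location of the car in turn.
If it is behind door 1 (prior 1/3): the host opened door 1, so this case is ruled out; weight (1/3)·0 = 0.
If it is behind door 2 (prior 1/3): door 1 is available, opened with probability 2/3; weight (1/3)·(2/3) = 2/9.
If it is behind door 3 (prior 1/3): only door 1 is available, probability 1; weight (1/3)·1 = 1/3.
The weights sum to 5/9.
So P(the car behind door 2 | the host opened door 1) = (2/9) / (5/9) = 2/5.

2/5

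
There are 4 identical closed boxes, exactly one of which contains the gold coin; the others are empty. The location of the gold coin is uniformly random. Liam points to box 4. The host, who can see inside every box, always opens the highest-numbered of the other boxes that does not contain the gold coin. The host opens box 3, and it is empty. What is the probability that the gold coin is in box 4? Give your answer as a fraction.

Condition on the true location of the gold coin.
If it is in any of boxes 1, 2, and 4 (prior 1/4 each): box 3 is the highest-numbered option available, probability 1; weight (1/4)·1 = 1/4 each.
If it is in box 3 (prior 1/4): the host opened box 3, so this case is ruled out; weight (1/4)·0 = 0.
The weights sum to 3/4.
So P(the gold coin in box 4 | the host opened box 3) = (1/4) / (3/4) = 1/3.

1/3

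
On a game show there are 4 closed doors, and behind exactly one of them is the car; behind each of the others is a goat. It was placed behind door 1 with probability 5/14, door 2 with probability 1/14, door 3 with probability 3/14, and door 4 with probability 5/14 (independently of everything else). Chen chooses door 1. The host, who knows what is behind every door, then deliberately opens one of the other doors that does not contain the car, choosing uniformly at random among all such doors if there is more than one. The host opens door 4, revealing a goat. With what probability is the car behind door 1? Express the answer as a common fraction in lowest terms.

Apply Bayes' rule, conditioning on where the car actually is.
If it is behind door 1 (prior 5/14): the host has 3 equally likely choices, so probability 1/3; weight (5/14)·(1/3) = 5/42.
If it is behind door 2 (prior 1/14): the host has 2 equally likely choices, so probability 1/2; weight (1/14)·(1/2) = 1/28.
If it is behind door 3 (prior 3/14): the host has 2 equally likely choices, so probability 1/2; weight (3/14)·(1/2) = 3/28.
If it is behind door 4 (prior 5/14): the host opened door 4, so this case is ruled out; weight (5/14)·0 = 0.
The weights sum to 11/42.
So P(the car behind door 1 | the host opened door 4) = (5/42) / (11/42) = 5/11.

5/11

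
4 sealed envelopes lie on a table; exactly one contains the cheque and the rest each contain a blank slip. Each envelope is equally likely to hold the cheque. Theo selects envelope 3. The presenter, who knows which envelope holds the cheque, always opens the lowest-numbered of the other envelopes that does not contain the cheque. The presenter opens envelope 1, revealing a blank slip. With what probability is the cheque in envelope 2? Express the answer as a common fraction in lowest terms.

1/3

Condition on the true location of the cheque.
If it is in envelope 1 (prior 1/4): the presenter opened envelope 1, so this case is ruled out; weight (1/4)·0 = 0.
If it is in any of envelopes 2, 3, and 4 (prior 1/4 each): envelope 1 is the lowest-numbered option available, probability 1; weight (1/4)·1 = 1/4 each.
The weights sum to 3/4.
So P(the cheque in envelope 2 | the presenter opened envelope 1) = (1/4) / (3/4) = 1/3.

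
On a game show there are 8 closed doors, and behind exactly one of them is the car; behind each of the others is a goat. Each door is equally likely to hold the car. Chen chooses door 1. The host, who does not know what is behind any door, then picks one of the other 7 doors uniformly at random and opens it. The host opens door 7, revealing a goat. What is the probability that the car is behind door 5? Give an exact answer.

1/7

Condition on the true location of the car.
If it is behind any of doors 1, 2, 3, 4, 5, 6, and 8 (prior 1/8 each): the host picks door 7 with probability 1/7 regardless, and it is not the prize; weight (1/8)·(1/7) = 1/56 each.
If it is behind door 7 (prior 1/8): the host opened door 7, so this case is ruled out; weight (1/8)·0 = 0.
The weights sum to 1/8.
So P(the car behind door 5 | the host opened door 7) = (1/56) / (1/8) = 1/7.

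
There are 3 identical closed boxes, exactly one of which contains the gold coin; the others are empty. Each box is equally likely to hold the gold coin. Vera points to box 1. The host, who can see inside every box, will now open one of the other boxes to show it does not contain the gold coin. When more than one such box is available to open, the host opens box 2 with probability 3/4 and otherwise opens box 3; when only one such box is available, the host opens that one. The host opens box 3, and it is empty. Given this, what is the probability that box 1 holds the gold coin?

1/5

Consider each possible location of the gold coin in turn.
If it is in box 1 (prior 1/3): box 2 is available but not opened, probability 1/4; weight (1/3)·(1/4) = 1/12.
If it is in box 2 (prior 1/3): only box 3 is available, probability 1; weight (1/3)·1 = 1/3.
If it is in box 3 (prior 1/3): the host opened box 3, so this case is ruled out; weight (1/3)·0 = 0.
The weights sum to 5/12.
So P(the gold coin in box 1 | the host opened box 3) = (1/12) / (5/12) = 1/5.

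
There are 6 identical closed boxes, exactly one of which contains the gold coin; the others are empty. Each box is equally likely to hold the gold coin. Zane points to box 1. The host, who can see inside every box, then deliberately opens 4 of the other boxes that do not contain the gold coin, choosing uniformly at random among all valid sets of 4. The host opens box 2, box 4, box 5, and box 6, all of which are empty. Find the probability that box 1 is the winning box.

1/6

Apply Bayes' rule, conditioning on where the gold coin actually is.
If it is in box 1 (prior 1/6): the host has 5 equally likely choices, so probability 1/5; weight (1/6)·(1/5) = 1/30.
If it is in any of boxes 2, 4, 5, and 6 (prior 1/6 each): that box was opened and seen not to hold the prize — ruled out; weight (1/6)·0 = 0 each.
If it is in box 3 (prior 1/6): the host has no choice, probability 1; weight (1/6)·1 = 1/6.
The weights sum to 1/5.
So P(the gold coin in box 1 | the host opened box 2, box 4, box 5, and box 6) = (1/30) / (1/5) = 1/6.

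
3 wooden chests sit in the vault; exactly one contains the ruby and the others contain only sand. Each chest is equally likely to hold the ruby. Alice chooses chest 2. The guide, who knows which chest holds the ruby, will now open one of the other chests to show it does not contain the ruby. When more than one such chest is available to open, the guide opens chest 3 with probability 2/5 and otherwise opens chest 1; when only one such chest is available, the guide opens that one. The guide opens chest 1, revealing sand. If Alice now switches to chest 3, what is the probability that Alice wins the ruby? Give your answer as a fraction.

Consider each possible location of the ruby in turn.
If it is in chest 1 (prior 1/3): the guide opened chest 1, so this case is ruled out; weight (1/3)·0 = 0.
If it is in chest 2 (prior 1/3): chest 3 is available but not opened, probability 3/5; weight (1/3)·(3/5) = 1/5.
If it is in chest 3 (prior 1/3): only chest 1 is available, probability 1; weight (1/3)·1 = 1/3.
The weights sum to 8/15.
So P(the ruby in chest 3 | the guide opened chest 1) = (1/3) / (8/15) = 5/8.

5/8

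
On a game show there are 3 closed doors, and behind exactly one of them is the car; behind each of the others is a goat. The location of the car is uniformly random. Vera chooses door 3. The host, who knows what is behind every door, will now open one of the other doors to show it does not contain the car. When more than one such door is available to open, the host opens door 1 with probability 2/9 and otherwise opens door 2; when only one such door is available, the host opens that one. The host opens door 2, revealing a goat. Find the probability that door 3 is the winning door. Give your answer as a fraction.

7/16

Apply Bayes' rule, conditioning on where the car actually is.
If it is behind door 1 (prior 1/3): only door 2 is available, probability 1; weight (1/3)·1 = 1/3.
If it is behind door 2 (prior 1/3): the host opened door 2, so this case is ruled out; weight (1/3)·0 = 0.
If it is behind door 3 (prior 1/3): door 1 is available but not opened, probability 7/9; weight (1/3)·(7/9) = 7/27.
The weights sum to 16/27.
So P(the car behind door 3 | the host opened door 2) = (7/27) / (16/27) = 7/16.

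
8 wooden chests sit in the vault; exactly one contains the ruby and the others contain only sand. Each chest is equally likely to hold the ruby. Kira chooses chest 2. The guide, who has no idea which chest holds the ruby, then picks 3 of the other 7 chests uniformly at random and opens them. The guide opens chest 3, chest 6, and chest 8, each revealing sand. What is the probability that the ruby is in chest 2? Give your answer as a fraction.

1/5

Because the guide chose which chests to open without knowing where the ruby is, the choice is independent of the prize location. Learning that none of the 3 opened chests holds the ruby simply rules out those 3 locations and leaves the remaining 5 chests still equally likely by symmetry.
So P(the ruby in chest 2) = 1/5.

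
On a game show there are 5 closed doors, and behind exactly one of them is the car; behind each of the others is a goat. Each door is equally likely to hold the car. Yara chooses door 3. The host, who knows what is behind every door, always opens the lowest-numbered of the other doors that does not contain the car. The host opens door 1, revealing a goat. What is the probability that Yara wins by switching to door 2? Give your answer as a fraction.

Apply Bayes' rule, conditioning on where the car actually is.
If it is behind door 1 (prior 1/5): the host opened door 1, so this case is ruled out; weight (1/5)·0 = 0.
If it is behind any of doors 2, 3, 4, and 5 (prior 1/5 each): door 1 is the lowest-numbered option available, probability 1; weight (1/5)·1 = 1/5 each.
The weights sum to 4/5.
So P(the car behind door 2 | the host opened door 1) = (1/5) / (4/5) = 1/4.

1/4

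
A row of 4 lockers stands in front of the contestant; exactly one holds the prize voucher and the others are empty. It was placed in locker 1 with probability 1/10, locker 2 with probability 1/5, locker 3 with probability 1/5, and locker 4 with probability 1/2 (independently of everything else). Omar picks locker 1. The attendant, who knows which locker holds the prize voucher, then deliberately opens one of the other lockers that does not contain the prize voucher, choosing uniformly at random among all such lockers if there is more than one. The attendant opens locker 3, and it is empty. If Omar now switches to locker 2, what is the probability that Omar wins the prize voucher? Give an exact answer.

6/23

Consider each possible location of the prize voucher in turn.
If it is in locker 1 (prior 1/10): the attendant has 3 equally likely choices, so probability 1/3; weight (1/10)·(1/3) = 1/30.
If it is in locker 2 (prior 1/5): the attendant has 2 equally likely choices, so probability 1/2; weight (1/5)·(1/2) = 1/10.
If it is in locker 3 (prior 1/5): the attendant opened locker 3, so this case is ruled out; weight (1/5)·0 = 0.
If it is in locker 4 (prior 1/2): the attendant has 2 equally likely choices, so probability 1/2; weight (1/2)·(1/2) = 1/4.
The weights sum to 23/60.
So P(the prize voucher in locker 2 | the attendant opened locker 3) = (1/10) / (23/60) = 6/23.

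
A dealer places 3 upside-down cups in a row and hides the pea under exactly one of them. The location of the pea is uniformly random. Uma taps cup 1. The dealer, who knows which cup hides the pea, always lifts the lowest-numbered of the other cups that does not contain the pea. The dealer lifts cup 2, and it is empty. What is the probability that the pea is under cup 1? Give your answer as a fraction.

Consider each possible location of the pea in turn.
If it is under either of cups 1 and 3 (prior 1/3 each): cup 2 is the lowest-numbered option available, probability 1; weight (1/3)·1 = 1/3 each.
If it is under cup 2 (prior 1/3): the dealer opened cup 2, so this case is ruled out; weight (1/3)·0 = 0.
The weights sum to 2/3.
So P(the pea under cup 1 | the dealer opened cup 2) = (1/3) / (2/3) = 1/2.

1/2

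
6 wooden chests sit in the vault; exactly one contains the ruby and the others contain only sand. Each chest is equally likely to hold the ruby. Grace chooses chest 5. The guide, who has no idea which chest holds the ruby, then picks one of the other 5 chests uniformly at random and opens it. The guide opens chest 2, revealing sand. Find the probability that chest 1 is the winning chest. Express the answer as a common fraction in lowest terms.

Consider each possible location of the ruby in turn.
If it is in any of chests 1, 3, 4, 5, and 6 (prior 1/6 each): the guide picks chest 2 with probability 1/5 regardless, and it is not the prize; weight (1/6)·(1/5) = 1/30 each.
If it is in chest 2 (prior 1/6): the guide opened chest 2, so this case is ruled out; weight (1/6)·0 = 0.
The weights sum to 1/6.
So P(the ruby in chest 1 | the guide opened chest 2) = (1/30) / (1/6) = 1/5.

1/5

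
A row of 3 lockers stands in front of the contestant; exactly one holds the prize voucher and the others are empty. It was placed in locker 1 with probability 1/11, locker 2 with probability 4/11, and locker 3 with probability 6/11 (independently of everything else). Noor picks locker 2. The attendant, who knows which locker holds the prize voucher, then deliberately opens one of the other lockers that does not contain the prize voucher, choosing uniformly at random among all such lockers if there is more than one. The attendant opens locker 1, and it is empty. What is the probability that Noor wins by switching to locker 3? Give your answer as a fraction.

3/4

Consider each possible location of the prize voucher in turn.
If it is in locker 1 (prior 1/11): the attendant opened locker 1, so this case is ruled out; weight (1/11)·0 = 0.
If it is in locker 2 (prior 4/11): the attendant has 2 equally likely choices, so probability 1/2; weight (4/11)·(1/2) = 2/11.
If it is in locker 3 (prior 6/11): the attendant has no choice, probability 1; weight (6/11)·1 = 6/11.
The weights sum to 8/11.
So P(the prize voucher in locker 3 | the attendant opened locker 1) = (6/11) / (8/11) = 3/4.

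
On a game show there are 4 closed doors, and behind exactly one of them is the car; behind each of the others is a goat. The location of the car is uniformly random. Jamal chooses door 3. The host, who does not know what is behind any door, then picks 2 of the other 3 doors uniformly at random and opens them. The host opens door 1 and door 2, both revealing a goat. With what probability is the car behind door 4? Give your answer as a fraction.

Apply Bayes' rule, conditioning on where the car actually is.
If it is behind either of doors 1 and 2 (prior 1/4 each): that door was opened and seen not to hold the prize — ruled out; weight (1/4)·0 = 0 each.
If it is behind either of doors 3 and 4 (prior 1/4 each): the host picks exactly this set with probability 1/3 regardless, and none is the prize; weight (1/4)·(1/3) = 1/12 each.
The weights sum to 1/6.
So P(the car behind door 4 | the host opened door 1 and door 2) = (1/12) / (1/6) = 1/2.

1/2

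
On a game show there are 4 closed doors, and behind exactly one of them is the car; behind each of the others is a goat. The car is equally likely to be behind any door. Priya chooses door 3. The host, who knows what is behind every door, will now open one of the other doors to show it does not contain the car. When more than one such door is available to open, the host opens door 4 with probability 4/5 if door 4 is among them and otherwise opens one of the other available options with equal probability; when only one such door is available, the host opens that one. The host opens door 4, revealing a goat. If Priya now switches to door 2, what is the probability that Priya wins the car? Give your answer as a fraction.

1/3

Condition on the true location of the car.
If it is behind any of doors 1, 2, and 3 (prior 1/4 each): door 4 is available, opened with probability 4/5; weight (1/4)·(4/5) = 1/5 each.
If it is behind door 4 (prior 1/4): the host opened door 4, so this case is ruled out; weight (1/4)·0 = 0.
The weights sum to 3/5.
So P(the car behind door 2 | the host opened door 4) = (1/5) / (3/5) = 1/3.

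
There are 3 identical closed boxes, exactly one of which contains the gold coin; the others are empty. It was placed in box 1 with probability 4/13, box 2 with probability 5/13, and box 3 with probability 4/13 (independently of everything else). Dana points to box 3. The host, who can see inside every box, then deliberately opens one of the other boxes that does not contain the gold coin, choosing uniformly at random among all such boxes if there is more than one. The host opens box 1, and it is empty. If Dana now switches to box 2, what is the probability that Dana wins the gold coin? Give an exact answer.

Consider each possible location of the gold coin in turn.
If it is in box 1 (prior 4/13): the host opened box 1, so this case is ruled out; weight (4/13)·0 = 0.
If it is in box 2 (prior 5/13): the host has no choice, probability 1; weight (5/13)·1 = 5/13.
If it is in box 3 (prior 4/13): the host has 2 equally likely choices, so probability 1/2; weight (4/13)·(1/2) = 2/13.
The weights sum to 7/13.
So P(the gold coin in box 2 | the host opened box 1) = (5/13) / (7/13) = 5/7.

5/7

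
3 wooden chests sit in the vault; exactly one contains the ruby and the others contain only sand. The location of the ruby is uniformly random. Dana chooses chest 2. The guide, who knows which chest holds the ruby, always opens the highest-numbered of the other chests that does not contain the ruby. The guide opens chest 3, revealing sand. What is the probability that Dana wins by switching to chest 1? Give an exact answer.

1/2

Apply Bayes' rule, conditioning on where the ruby actually is.
If it is in either of chests 1 and 2 (prior 1/3 each): chest 3 is the highest-numbered option available, probability 1; weight (1/3)·1 = 1/3 each.
If it is in chest 3 (prior 1/3): the guide opened chest 3, so this case is ruled out; weight (1/3)·0 = 0.
The weights sum to 2/3.
So P(the ruby in chest 1 | the guide opened chest 3) = (1/3) / (2/3) = 1/2.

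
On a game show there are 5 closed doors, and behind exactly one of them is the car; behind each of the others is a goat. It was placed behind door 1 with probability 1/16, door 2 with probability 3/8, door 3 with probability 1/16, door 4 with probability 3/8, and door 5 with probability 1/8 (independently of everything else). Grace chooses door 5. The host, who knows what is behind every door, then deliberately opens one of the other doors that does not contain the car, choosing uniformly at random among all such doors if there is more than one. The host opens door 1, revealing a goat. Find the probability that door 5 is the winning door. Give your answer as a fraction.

3/29

Condition on the true location of the car.
If it is behind door 1 (prior 1/16): the host opened door 1, so this case is ruled out; weight (1/16)·0 = 0.
If it is behind either of doors 2 and 4 (prior 3/8 each): the host has 3 equally likely choices, so probability 1/3; weight (3/8)·(1/3) = 1/8 each.
If it is behind door 3 (prior 1/16): the host has 3 equally likely choices, so probability 1/3; weight (1/16)·(1/3) = 1/48.
If it is behind door 5 (prior 1/8): the host has 4 equally likely choices, so probability 1/4; weight (1/8)·(1/4) = 1/32.
The weights sum to 29/96.
So P(the car behind door 5 | the host opened door 1) = (1/32) / (29/96) = 3/29.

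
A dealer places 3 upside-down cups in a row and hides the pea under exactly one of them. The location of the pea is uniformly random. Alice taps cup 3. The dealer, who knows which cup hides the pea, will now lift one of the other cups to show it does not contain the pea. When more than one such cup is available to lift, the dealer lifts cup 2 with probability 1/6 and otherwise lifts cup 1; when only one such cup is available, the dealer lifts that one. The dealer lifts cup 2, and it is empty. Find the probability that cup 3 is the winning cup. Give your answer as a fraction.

1/7

Apply Bayes' rule, conditioning on where the pea actually is.
If it is under cup 1 (prior 1/3): only cup 2 is available, probability 1; weight (1/3)·1 = 1/3.
If it is under cup 2 (prior 1/3): the dealer opened cup 2, so this case is ruled out; weight (1/3)·0 = 0.
If it is under cup 3 (prior 1/3): cup 2 is available, opened with probability 1/6; weight (1/3)·(1/6) = 1/18.
The weights sum to 7/18.
So P(the pea under cup 3 | the dealer opened cup 2) = (1/18) / (7/18) = 1/7.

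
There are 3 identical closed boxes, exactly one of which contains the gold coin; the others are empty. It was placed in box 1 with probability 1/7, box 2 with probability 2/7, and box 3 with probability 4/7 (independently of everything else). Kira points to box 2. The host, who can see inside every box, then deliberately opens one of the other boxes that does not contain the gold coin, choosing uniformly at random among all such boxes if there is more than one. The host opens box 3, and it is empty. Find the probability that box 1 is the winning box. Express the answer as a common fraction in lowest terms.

Consider each possible location of the gold coin in turn.
If it is in box 1 (prior 1/7): the host has no choice, probability 1; weight (1/7)·1 = 1/7.
If it is in box 2 (prior 2/7): the host has 2 equally likely choices, so probability 1/2; weight (2/7)·(1/2) = 1/7.
If it is in box 3 (prior 4/7): the host opened box 3, so this case is ruled out; weight (4/7)·0 = 0.
The weights sum to 2/7.
So P(the gold coin in box 1 | the host opened box 3) = (1/7) / (2/7) = 1/2.

1/2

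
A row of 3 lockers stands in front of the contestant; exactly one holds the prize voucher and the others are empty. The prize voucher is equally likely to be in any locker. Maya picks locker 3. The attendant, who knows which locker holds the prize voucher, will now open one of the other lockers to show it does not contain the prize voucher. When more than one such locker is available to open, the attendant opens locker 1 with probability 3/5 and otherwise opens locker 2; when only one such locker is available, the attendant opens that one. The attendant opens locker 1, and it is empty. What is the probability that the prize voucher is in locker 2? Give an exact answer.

Condition on the true location of the prize voucher.
If it is in locker 1 (prior 1/3): the attendant opened locker 1, so this case is ruled out; weight (1/3)·0 = 0.
If it is in locker 2 (prior 1/3): only locker 1 is available, probability 1; weight (1/3)·1 = 1/3.
If it is in locker 3 (prior 1/3): locker 1 is available, opened with probability 3/5; weight (1/3)·(3/5) = 1/5.
The weights sum to 8/15.
So P(the prize voucher in locker 2 | the attendant opened locker 1) = (1/3) / (8/15) = 5/8.

5/8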